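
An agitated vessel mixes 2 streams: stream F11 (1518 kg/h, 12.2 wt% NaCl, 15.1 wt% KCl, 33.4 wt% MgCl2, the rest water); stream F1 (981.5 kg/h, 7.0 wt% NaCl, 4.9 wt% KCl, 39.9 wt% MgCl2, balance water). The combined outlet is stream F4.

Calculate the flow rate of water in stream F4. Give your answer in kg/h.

1070 kg/h

water out = water in = 1518×0.393 + 981.5×0.482 = 1069.7 kg/h.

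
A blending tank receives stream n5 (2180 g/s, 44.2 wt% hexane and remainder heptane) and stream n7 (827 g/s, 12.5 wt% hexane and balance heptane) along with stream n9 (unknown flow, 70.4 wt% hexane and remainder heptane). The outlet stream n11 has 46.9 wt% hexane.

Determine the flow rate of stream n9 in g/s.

1461 g/s

Let n9 be the unknown flow. Total out = 3007 + n9.
hexane balance: 1066.9 + 0.704·n9 = 0.469·(3007 + n9)
(0.704 − 0.469)·n9 = 0.469×3007 − 1066.9 = 343.35
n9 = 343.35 / 0.235 = 1461.1 g/s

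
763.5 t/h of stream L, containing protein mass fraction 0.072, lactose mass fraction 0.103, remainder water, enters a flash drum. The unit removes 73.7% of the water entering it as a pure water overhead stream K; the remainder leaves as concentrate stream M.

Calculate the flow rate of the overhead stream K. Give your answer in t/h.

464.2 t/h

water entering = 763.5×0.825 = 629.89 t/h; overhead removed = 0.737×629.89 = 464.23 t/h.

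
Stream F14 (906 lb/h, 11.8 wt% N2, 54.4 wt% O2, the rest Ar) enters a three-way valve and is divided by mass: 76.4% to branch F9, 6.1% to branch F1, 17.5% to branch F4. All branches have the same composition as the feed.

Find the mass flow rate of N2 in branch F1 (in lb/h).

6.521 lb/h

Branch F1 total = 0.061×906 = 55.266 lb/h.
N2 in F1 = 0.118×55.266 = 6.5214 lb/h.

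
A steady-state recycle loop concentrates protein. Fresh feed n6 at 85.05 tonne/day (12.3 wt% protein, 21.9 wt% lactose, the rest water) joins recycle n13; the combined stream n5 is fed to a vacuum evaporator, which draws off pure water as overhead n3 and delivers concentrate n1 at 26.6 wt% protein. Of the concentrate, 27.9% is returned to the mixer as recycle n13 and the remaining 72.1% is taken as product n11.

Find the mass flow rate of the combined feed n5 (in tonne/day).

100.3 tonne/day

Overall protein balance (none leaves overhead): protein in fresh feed = protein in product, i.e. 85.05×0.123 = (1−0.279)·n1·0.266.
n1 = 10.461/(0.266×0.721) = 54.546 tonne/day.
Recycle n13 = 0.279×54.546 = 15.218 tonne/day.
Combined feed n5 = 85.05 + 15.218 = 100.27 tonne/day.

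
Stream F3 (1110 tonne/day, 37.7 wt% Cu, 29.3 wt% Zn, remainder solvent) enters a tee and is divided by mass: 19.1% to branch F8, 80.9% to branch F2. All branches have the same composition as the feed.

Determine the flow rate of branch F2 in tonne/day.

898 tonne/day

Branch F2 flow = 0.809×1110 = 897.99 tonne/day.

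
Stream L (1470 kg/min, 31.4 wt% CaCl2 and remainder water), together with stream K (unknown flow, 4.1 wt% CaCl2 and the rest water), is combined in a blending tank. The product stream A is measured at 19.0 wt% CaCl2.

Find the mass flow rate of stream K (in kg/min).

1223 kg/min

Let K be the unknown flow. Total out = 1470 + K.
CaCl2 balance: 461.58 + 0.041·K = 0.190·(1470 + K)
(0.041 − 0.190)·K = 0.190×1470 − 461.58 = -182.28
K = -182.28 / -0.149 = 1223.4 kg/min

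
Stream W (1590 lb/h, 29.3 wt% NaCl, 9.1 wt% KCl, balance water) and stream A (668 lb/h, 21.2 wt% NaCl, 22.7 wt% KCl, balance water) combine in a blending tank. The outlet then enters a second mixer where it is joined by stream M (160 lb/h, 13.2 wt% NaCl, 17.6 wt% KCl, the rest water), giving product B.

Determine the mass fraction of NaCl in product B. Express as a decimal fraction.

0.260

Overall, product flow = 2418 lb/h.
NaCl in = 1590×0.293 + 668×0.212 + 160×0.132 = 628.61 lb/h.
NaCl fraction in B = 0.260.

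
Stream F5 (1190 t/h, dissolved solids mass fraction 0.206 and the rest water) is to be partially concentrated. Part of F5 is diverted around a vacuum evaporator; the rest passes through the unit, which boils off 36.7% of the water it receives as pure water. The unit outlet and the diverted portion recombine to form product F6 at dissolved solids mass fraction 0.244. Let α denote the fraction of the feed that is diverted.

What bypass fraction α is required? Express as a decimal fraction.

All 1190×0.206 = 245.14 t/h of dissolved solids reaches F6, so F6 = 245.14/0.244 = 1004.7 t/h and vapour = 185.33 t/h.
The evaporator receives (1−α)·1190 of feed at 0.794 water and removes 0.367 of that water:
0.367×0.794×(1−α)×1190 = 185.33
(1−α) = 185.33/346.76 = 0.5345;  α = 0.4655.

0.466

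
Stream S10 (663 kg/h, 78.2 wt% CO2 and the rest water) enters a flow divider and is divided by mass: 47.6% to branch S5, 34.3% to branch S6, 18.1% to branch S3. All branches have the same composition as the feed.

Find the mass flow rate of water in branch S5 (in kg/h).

Branch S5 total = 0.476×663 = 315.59 kg/h.
water in S5 = 0.218×315.59 = 68.798 kg/h.

68.8 kg/h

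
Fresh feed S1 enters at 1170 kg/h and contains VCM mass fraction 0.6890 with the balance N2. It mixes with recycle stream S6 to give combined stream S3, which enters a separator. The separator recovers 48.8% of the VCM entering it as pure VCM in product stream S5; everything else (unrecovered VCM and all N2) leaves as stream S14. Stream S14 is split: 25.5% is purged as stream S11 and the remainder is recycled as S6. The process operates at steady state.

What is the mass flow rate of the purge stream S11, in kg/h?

534 kg/h

N2 enters only via S1 and leaves only via the purge: 1170×0.311 = 0.255×(N2 in S14), and the separator passes all N2, so N2 in S3 = N2 in S14 = 1426.9 kg/h.
VCM in S3: m_A = 1170×0.689 + (1−0.255)·(1−0.488)·m_A, so m_A = 806.13/0.6186 = 1303.2 kg/h.
S14 = (1−0.488)×1303.2 + 1426.9 = 2094.2 kg/h.
Purge S11 = 0.255×2094.2 = 534.02 kg/h.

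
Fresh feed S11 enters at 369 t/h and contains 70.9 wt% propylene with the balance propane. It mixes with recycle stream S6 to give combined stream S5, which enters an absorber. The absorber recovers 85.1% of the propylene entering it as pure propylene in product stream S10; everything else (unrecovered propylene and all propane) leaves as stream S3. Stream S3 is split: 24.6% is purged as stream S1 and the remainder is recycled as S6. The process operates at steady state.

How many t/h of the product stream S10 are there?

propylene in S5: m_A = 369×0.709 + (1−0.246)·(1−0.851)·m_A, so m_A = 261.62/0.8877 = 294.73 t/h.
Product S10 = 0.851×294.73 = 250.82 t/h.

250.8 t/h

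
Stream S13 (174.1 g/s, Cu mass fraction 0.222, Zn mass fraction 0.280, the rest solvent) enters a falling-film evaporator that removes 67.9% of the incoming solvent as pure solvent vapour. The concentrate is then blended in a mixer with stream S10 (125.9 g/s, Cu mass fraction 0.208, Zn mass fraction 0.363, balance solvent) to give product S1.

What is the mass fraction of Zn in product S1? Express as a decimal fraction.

Vapour removed = 0.679×0.498×174.1 = 58.871 g/s; concentrate = 115.23 g/s.
Zn reaching the mixer = 48.748 (from concentrate) + 125.9×0.363 = 94.45 g/s.
Product flow = 115.23 + 125.9 = 241.13 g/s; Zn fraction = 0.392.

0.392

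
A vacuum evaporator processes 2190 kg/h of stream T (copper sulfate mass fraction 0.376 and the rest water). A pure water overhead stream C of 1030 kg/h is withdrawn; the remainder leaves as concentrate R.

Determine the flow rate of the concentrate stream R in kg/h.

1160 kg/h

Concentrate = 2190 − 1030 = 1160 kg/h.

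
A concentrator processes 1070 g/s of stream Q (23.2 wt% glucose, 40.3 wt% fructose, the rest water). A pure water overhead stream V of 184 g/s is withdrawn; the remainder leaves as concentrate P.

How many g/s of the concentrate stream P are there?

Concentrate = 1070 − 184 = 886 g/s.

886 g/s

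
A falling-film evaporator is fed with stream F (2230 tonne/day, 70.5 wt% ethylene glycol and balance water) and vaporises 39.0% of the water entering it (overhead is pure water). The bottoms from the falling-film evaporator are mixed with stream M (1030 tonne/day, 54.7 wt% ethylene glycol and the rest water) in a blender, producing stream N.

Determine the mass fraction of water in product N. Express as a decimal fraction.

Vapour removed = 0.390×0.295×2230 = 256.56 tonne/day; concentrate = 1973.4 tonne/day.
water reaching the mixer = 401.29 (from concentrate) + 1030×0.453 = 867.88 tonne/day.
Product flow = 1973.4 + 1030 = 3003.4 tonne/day; water fraction = 0.2890.

0.2890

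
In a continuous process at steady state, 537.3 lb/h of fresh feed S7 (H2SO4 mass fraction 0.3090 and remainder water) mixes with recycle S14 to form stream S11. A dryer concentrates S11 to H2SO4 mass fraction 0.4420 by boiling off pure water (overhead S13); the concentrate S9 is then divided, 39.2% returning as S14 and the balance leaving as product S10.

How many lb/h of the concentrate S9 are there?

617.8 lb/h

Overall H2SO4 balance (none leaves overhead): H2SO4 in fresh feed = H2SO4 in product, i.e. 537.3×0.309 = (1−0.392)·S9·0.442.
S9 = 166.03/(0.442×0.608) = 617.8 lb/h.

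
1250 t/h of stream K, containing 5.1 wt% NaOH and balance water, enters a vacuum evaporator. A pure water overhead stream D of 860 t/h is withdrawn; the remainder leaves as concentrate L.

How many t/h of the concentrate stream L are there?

Concentrate = 1250 − 860 = 390 t/h.

390 t/h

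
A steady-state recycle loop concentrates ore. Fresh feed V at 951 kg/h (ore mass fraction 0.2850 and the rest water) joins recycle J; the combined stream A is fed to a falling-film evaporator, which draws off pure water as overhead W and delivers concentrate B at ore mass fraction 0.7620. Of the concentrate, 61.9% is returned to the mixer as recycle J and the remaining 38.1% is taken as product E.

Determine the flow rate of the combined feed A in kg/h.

1529 kg/h

Overall ore balance (none leaves overhead): ore in fresh feed = ore in product, i.e. 951×0.285 = (1−0.619)·B·0.762.
B = 271.03/(0.762×0.381) = 933.57 kg/h.
Recycle J = 0.619×933.57 = 577.88 kg/h.
Combined feed A = 951 + 577.88 = 1528.9 kg/h.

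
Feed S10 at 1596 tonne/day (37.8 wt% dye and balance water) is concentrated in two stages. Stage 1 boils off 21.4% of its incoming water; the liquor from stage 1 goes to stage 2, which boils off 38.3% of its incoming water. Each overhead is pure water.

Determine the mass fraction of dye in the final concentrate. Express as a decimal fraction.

0.556

water in feed = 1596×0.622 = 992.71 tonne/day.
After stage 1: water left = (1−0.214)×992.71 = 780.27; stream total = 1383.6 tonne/day.
After stage 2: water left = (1−0.383)×780.27 = 481.43; final concentrate = 1084.7 tonne/day.
dye fraction = 603.29/1084.7 = 0.556.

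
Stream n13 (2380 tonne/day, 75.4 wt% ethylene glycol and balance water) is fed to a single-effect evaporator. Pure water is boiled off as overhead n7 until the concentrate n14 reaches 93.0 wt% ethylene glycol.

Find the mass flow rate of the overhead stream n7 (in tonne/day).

ethylene glycol is conserved: 2380×0.754 = 1794.5 tonne/day all reports to the concentrate.
Concentrate = 1794.5/(target fraction) = 1929.6 tonne/day.
Overhead = 2380 − 1929.6 = 450.41 tonne/day.

450.4 tonne/day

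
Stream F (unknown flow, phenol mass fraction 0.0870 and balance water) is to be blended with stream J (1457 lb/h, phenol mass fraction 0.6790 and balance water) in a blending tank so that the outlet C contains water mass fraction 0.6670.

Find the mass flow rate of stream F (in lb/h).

2049 lb/h

Let F be the unknown flow. Total out = 1457 + F.
water balance: 467.7 + 0.913·F = 0.667·(1457 + F)
(0.913 − 0.667)·F = 0.667×1457 − 467.7 = 504.12
F = 504.12 / 0.246 = 2049.3 lb/h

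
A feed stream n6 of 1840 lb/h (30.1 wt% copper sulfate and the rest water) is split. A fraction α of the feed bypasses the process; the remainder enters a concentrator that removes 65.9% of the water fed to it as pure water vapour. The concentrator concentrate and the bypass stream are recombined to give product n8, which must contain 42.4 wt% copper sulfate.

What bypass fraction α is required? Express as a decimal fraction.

0.370

All 1840×0.301 = 553.84 lb/h of copper sulfate reaches n8, so n8 = 553.84/0.424 = 1306.2 lb/h and vapour = 533.77 lb/h.
The evaporator receives (1−α)·1840 of feed at 0.699 water and removes 0.659 of that water:
0.659×0.699×(1−α)×1840 = 533.77
(1−α) = 533.77/847.58 = 0.6298;  α = 0.3702.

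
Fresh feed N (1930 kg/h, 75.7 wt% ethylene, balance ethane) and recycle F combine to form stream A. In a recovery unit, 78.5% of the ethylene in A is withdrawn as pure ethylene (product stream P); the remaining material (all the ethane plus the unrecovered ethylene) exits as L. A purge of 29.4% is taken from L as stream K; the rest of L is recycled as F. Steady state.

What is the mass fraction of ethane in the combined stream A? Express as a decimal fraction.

ethane enters only via N and leaves only via the purge: 1930×0.243 = 0.294×(ethane in L), and the recovery unit passes all ethane, so ethane in A = ethane in L = 1595.2 kg/h.
ethylene in A: m_A = 1930×0.757 + (1−0.294)·(1−0.785)·m_A, so m_A = 1461/0.8482 = 1722.5 kg/h.
A = 1722.5 + 1595.2 = 3317.7 kg/h.
ethane fraction in A = 1595.2/3317.7 = 0.481.

0.481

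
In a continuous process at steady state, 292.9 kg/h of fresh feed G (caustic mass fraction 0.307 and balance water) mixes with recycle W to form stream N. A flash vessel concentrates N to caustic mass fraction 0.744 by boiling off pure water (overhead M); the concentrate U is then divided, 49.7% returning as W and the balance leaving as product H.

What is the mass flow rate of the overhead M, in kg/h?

172 kg/h

Overall caustic balance (none leaves overhead): caustic in fresh feed = caustic in product, i.e. 292.9×0.307 = (1−0.497)·U·0.744.
U = 89.92/(0.744×0.503) = 240.28 kg/h.
Recycle W = 0.497×240.28 = 119.42 kg/h.
Combined feed N = 292.9 + 119.42 = 412.32 kg/h.
Overhead M = N − U = 412.32 − 240.28 = 172.04 kg/h.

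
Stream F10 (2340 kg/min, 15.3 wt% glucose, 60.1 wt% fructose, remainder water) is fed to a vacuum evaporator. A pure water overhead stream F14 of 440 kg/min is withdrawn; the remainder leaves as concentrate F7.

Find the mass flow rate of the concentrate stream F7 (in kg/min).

Concentrate = 2340 − 440 = 1900 kg/min.

1900 kg/min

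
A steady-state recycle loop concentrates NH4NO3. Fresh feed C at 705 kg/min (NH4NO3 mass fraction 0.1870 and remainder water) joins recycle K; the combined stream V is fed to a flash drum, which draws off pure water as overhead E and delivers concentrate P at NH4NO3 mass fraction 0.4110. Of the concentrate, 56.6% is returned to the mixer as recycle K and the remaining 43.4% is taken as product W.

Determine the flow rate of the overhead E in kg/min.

384.2 kg/min

Overall NH4NO3 balance (none leaves overhead): NH4NO3 in fresh feed = NH4NO3 in product, i.e. 705×0.187 = (1−0.566)·P·0.411.
P = 131.84/(0.411×0.434) = 739.09 kg/min.
Recycle K = 0.566×739.09 = 418.33 kg/min.
Combined feed V = 705 + 418.33 = 1123.3 kg/min.
Overhead E = V − P = 1123.3 − 739.09 = 384.23 kg/min.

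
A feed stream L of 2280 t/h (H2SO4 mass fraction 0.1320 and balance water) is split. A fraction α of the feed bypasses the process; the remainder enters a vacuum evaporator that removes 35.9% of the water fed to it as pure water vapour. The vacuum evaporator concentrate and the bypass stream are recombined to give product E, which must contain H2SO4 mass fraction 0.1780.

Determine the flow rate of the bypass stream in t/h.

389.1 t/h

All 2280×0.132 = 300.96 t/h of H2SO4 reaches E, so E = 300.96/0.178 = 1690.8 t/h and vapour = 589.21 t/h.
The evaporator receives (1−α)·2280 of feed at 0.868 water and removes 0.359 of that water:
0.359×0.868×(1−α)×2280 = 589.21
(1−α) = 589.21/710.48 = 0.8293;  α = 0.1707.
Bypass flow = 0.1707×2280 = 389.14 t/h.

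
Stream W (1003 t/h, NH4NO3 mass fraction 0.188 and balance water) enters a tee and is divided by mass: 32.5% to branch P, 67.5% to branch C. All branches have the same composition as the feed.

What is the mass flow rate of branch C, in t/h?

677 t/h

Branch C flow = 0.675×1003 = 677.03 t/h.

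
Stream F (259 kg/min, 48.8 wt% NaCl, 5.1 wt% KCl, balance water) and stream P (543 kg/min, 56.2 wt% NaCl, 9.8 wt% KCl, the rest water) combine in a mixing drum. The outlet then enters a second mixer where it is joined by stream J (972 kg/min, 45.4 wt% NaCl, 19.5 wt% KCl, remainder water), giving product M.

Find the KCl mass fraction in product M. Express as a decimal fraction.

Overall, product flow = 1774 kg/min.
KCl in = 259×0.051 + 543×0.098 + 972×0.195 = 255.96 kg/min.
KCl fraction in M = 0.1443.

0.1443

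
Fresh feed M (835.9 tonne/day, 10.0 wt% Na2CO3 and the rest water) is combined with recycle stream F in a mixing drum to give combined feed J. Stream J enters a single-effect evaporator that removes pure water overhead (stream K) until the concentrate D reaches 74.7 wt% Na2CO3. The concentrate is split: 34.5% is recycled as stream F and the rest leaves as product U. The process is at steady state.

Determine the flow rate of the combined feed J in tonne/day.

Overall Na2CO3 balance (none leaves overhead): Na2CO3 in fresh feed = Na2CO3 in product, i.e. 835.9×0.100 = (1−0.345)·D·0.747.
D = 83.59/(0.747×0.655) = 170.84 tonne/day.
Recycle F = 0.345×170.84 = 58.94 tonne/day.
Combined feed J = 835.9 + 58.94 = 894.84 tonne/day.

894.8 tonne/day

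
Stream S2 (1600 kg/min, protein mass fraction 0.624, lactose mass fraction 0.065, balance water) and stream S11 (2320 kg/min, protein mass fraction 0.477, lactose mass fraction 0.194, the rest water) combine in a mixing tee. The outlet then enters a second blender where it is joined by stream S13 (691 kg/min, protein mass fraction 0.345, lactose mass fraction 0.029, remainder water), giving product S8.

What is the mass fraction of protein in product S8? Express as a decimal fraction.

0.508

Overall, product flow = 4611 kg/min.
protein in = 1600×0.624 + 2320×0.477 + 691×0.345 = 2343.4 kg/min.
protein fraction in S8 = 0.508.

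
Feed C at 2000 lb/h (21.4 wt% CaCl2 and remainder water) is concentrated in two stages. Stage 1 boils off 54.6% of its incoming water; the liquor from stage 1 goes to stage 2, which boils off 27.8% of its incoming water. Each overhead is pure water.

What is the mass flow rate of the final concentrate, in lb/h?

water in feed = 2000×0.786 = 1572 lb/h.
After stage 1: water left = (1−0.546)×1572 = 713.69; stream total = 1141.7 lb/h.
After stage 2: water left = (1−0.278)×713.69 = 515.28; final concentrate = 943.28 lb/h.

943.3 lb/h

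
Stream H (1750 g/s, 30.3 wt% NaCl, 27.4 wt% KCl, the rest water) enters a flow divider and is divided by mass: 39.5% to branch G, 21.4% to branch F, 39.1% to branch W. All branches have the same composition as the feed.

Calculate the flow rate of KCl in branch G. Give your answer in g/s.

189.4 g/s

Branch G total = 0.395×1750 = 691.25 g/s.
KCl in G = 0.274×691.25 = 189.4 g/s.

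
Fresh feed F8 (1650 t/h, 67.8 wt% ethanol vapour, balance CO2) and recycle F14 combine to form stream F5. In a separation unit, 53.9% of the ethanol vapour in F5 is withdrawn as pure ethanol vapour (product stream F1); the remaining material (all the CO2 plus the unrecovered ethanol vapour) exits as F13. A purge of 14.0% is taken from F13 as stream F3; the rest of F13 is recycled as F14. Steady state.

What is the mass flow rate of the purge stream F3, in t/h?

650.9 t/h

CO2 enters only via F8 and leaves only via the purge: 1650×0.322 = 0.140×(CO2 in F13), and the separation unit passes all CO2, so CO2 in F5 = CO2 in F13 = 3795 t/h.
ethanol vapour in F5: m_A = 1650×0.678 + (1−0.140)·(1−0.539)·m_A, so m_A = 1118.7/0.6035 = 1853.6 t/h.
F13 = (1−0.539)×1853.6 + 3795 = 4649.5 t/h.
Purge F3 = 0.140×4649.5 = 650.93 t/h.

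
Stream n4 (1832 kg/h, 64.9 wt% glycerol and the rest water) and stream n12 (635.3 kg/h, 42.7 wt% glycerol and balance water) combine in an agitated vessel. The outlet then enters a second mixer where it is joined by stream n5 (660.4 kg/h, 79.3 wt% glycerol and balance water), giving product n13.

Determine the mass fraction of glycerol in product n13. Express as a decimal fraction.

0.634

Overall, product flow = 3127.7 kg/h.
glycerol in = 1832×0.649 + 635.3×0.427 + 660.4×0.793 = 1983.9 kg/h.
glycerol fraction in n13 = 0.634.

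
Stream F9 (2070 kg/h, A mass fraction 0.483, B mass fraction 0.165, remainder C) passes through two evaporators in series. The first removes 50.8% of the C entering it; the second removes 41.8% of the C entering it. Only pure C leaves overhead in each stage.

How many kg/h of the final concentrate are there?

C in feed = 2070×0.352 = 728.64 kg/h.
After stage 1: C left = (1−0.508)×728.64 = 358.49; stream total = 1699.9 kg/h.
After stage 2: C left = (1−0.418)×358.49 = 208.64; final concentrate = 1550 kg/h.

1550 kg/h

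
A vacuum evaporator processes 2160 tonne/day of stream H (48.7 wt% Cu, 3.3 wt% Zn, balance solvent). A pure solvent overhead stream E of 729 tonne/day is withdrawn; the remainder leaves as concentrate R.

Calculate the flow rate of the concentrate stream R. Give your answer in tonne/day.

1431 tonne/day

Concentrate = 2160 − 729 = 1431 tonne/day.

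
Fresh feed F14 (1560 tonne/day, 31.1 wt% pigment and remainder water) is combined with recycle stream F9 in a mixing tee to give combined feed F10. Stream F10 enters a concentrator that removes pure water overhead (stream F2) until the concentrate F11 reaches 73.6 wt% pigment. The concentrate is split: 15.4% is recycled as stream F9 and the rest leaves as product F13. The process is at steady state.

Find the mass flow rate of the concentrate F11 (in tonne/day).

Overall pigment balance (none leaves overhead): pigment in fresh feed = pigment in product, i.e. 1560×0.311 = (1−0.154)·F11·0.736.
F11 = 485.16/(0.736×0.846) = 779.18 tonne/day.

779.2 tonne/day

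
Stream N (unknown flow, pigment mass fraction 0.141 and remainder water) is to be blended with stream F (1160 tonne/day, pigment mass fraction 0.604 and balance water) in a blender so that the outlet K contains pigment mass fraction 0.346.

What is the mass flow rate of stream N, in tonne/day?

1460 tonne/day

Let N be the unknown flow. Total out = 1160 + N.
pigment balance: 700.64 + 0.141·N = 0.346·(1160 + N)
(0.141 − 0.346)·N = 0.346×1160 − 700.64 = -299.28
N = -299.28 / -0.205 = 1459.9 tonne/day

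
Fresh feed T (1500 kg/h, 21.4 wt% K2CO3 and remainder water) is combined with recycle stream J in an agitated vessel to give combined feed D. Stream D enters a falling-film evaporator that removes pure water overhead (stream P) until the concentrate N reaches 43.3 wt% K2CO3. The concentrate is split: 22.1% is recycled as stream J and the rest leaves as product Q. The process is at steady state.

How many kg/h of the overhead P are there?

758.7 kg/h

Overall K2CO3 balance (none leaves overhead): K2CO3 in fresh feed = K2CO3 in product, i.e. 1500×0.214 = (1−0.221)·N·0.433.
N = 321/(0.433×0.779) = 951.66 kg/h.
Recycle J = 0.221×951.66 = 210.32 kg/h.
Combined feed D = 1500 + 210.32 = 1710.3 kg/h.
Overhead P = D − N = 1710.3 − 951.66 = 758.66 kg/h.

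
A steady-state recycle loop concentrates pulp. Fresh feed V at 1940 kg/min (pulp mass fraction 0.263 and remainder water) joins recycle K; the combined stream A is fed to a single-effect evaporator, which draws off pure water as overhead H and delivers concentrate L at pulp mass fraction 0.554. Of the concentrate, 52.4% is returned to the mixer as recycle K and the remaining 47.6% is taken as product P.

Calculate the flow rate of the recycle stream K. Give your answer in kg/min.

Overall pulp balance (none leaves overhead): pulp in fresh feed = pulp in product, i.e. 1940×0.263 = (1−0.524)·L·0.554.
L = 510.22/(0.554×0.476) = 1934.8 kg/min.
Recycle K = 0.524×1934.8 = 1013.8 kg/min.

1014 kg/min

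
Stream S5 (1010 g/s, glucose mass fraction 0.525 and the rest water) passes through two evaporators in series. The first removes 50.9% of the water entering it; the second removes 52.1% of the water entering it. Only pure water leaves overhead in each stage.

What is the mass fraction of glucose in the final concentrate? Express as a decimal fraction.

water in feed = 1010×0.475 = 479.75 g/s.
After stage 1: water left = (1−0.509)×479.75 = 235.56; stream total = 765.81 g/s.
After stage 2: water left = (1−0.521)×235.56 = 112.83; final concentrate = 643.08 g/s.
glucose fraction = 530.25/643.08 = 0.825.

0.825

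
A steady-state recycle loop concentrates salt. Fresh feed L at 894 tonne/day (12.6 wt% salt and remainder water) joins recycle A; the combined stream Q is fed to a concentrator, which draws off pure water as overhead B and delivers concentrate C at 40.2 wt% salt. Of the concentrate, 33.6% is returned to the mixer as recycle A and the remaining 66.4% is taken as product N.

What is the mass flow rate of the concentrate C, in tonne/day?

Overall salt balance (none leaves overhead): salt in fresh feed = salt in product, i.e. 894×0.126 = (1−0.336)·C·0.402.
C = 112.64/(0.402×0.664) = 422 tonne/day.

422 tonne/day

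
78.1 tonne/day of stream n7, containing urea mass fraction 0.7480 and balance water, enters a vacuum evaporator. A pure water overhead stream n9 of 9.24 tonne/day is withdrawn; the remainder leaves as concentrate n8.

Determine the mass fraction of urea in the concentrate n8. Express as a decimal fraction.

urea is not removed: 78.1×0.748 = 58.419 tonne/day of urea enters n8.
Concentrate = 78.1 − 9.24 = 68.86 tonne/day.
Mass fraction = 58.419/68.86 = 0.8484.

0.8484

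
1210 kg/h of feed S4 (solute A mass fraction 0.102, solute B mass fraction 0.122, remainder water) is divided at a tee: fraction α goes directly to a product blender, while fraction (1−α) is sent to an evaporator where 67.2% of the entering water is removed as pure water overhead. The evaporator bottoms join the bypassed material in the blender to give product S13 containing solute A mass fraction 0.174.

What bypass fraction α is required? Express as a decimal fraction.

All 1210×0.102 = 123.42 kg/h of solute A reaches S13, so S13 = 123.42/0.174 = 709.31 kg/h and vapour = 500.69 kg/h.
The evaporator receives (1−α)·1210 of feed at 0.776 water and removes 0.672 of that water:
0.672×0.776×(1−α)×1210 = 500.69
(1−α) = 500.69/630.98 = 0.7935;  α = 0.2065.

0.206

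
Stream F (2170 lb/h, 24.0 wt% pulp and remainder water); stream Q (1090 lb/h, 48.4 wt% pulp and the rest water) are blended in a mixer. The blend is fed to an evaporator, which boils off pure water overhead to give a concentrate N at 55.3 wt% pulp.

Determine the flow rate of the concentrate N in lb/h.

pulp entering = 2170×0.240 + 1090×0.484 = 1048.4 lb/h.
All pulp reports to N, so N = 1048.4/0.553 = 1895.8 lb/h.

1896 lb/h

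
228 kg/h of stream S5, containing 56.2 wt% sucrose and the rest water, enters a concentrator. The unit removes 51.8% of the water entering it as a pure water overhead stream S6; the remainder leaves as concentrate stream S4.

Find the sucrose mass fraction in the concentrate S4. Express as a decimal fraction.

sucrose is not removed: 228×0.562 = 128.14 kg/h of sucrose enters S4.
water entering = 228×0.438 = 99.864 kg/h; overhead removed = 0.518×99.864 = 51.73 kg/h.
Concentrate = 228 − 51.73 = 176.27 kg/h.
Mass fraction = 128.14/176.27 = 0.727.

0.727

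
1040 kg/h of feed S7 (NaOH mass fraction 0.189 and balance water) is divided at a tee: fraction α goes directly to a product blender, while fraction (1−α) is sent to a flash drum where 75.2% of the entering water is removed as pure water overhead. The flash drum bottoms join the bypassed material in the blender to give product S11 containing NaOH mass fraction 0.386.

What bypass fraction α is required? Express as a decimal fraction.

0.163

All 1040×0.189 = 196.56 kg/h of NaOH reaches S11, so S11 = 196.56/0.386 = 509.22 kg/h and vapour = 530.78 kg/h.
The evaporator receives (1−α)·1040 of feed at 0.811 water and removes 0.752 of that water:
0.752×0.811×(1−α)×1040 = 530.78
(1−α) = 530.78/634.27 = 0.8368;  α = 0.1632.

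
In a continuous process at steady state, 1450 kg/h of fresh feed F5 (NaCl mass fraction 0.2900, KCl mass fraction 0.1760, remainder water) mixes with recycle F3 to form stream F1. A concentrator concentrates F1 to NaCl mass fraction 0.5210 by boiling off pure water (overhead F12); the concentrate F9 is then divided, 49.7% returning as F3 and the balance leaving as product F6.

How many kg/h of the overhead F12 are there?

Overall NaCl balance (none leaves overhead): NaCl in fresh feed = NaCl in product, i.e. 1450×0.290 = (1−0.497)·F9·0.521.
F9 = 420.5/(0.521×0.503) = 1604.6 kg/h.
Recycle F3 = 0.497×1604.6 = 797.47 kg/h.
Combined feed F1 = 1450 + 797.47 = 2247.5 kg/h.
Overhead F12 = F1 − F9 = 2247.5 − 1604.6 = 642.9 kg/h.

642.9 kg/h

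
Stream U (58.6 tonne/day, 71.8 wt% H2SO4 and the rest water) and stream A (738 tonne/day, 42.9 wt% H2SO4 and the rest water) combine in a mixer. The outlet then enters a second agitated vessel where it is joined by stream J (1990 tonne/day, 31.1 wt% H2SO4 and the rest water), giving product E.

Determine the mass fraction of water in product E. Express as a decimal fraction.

Overall, product flow = 2786.6 tonne/day.
water in = 58.6×0.282 + 738×0.571 + 1990×0.689 = 1809 tonne/day.
water fraction in E = 0.649.

0.649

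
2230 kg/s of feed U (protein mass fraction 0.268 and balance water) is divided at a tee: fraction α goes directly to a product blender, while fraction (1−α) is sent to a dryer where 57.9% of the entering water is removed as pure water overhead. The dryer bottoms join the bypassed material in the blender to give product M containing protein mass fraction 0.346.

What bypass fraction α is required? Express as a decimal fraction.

All 2230×0.268 = 597.64 kg/s of protein reaches M, so M = 597.64/0.346 = 1727.3 kg/s and vapour = 502.72 kg/s.
The evaporator receives (1−α)·2230 of feed at 0.732 water and removes 0.579 of that water:
0.579×0.732×(1−α)×2230 = 502.72
(1−α) = 502.72/945.14 = 0.5319;  α = 0.4681.

0.468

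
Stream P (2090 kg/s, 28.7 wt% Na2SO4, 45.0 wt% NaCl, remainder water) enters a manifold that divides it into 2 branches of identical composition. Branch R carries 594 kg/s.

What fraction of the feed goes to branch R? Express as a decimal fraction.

0.284

Fraction to R = 594/2090 = 0.2842.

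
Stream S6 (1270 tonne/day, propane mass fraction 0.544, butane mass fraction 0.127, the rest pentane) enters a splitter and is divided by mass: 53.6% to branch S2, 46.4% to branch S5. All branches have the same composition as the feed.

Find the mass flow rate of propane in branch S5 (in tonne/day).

320.6 tonne/day

Branch S5 total = 0.464×1270 = 589.28 tonne/day.
propane in S5 = 0.544×589.28 = 320.57 tonne/day.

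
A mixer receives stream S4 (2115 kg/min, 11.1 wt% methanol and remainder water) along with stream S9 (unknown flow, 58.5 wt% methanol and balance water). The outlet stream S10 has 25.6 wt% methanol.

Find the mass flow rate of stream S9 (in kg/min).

Let S9 be the unknown flow. Total out = 2115 + S9.
methanol balance: 234.77 + 0.585·S9 = 0.256·(2115 + S9)
(0.585 − 0.256)·S9 = 0.256×2115 − 234.77 = 306.68
S9 = 306.68 / 0.329 = 932.14 kg/min

932.1 kg/min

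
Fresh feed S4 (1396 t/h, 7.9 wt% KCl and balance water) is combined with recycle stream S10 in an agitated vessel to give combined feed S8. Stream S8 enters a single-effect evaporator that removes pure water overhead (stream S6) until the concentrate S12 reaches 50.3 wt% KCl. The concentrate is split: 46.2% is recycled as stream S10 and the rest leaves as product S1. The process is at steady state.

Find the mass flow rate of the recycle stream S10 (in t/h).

Overall KCl balance (none leaves overhead): KCl in fresh feed = KCl in product, i.e. 1396×0.079 = (1−0.462)·S12·0.503.
S12 = 110.28/(0.503×0.538) = 407.53 t/h.
Recycle S10 = 0.462×407.53 = 188.28 t/h.

188.3 t/h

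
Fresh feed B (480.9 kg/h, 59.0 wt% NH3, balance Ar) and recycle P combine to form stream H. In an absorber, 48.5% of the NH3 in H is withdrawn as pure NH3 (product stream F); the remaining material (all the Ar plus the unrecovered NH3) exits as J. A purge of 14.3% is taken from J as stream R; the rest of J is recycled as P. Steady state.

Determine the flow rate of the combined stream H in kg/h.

1887 kg/h

Ar enters only via B and leaves only via the purge: 480.9×0.410 = 0.143×(Ar in J), and the absorber passes all Ar, so Ar in H = Ar in J = 1378.8 kg/h.
NH3 in H: m_A = 480.9×0.590 + (1−0.143)·(1−0.485)·m_A, so m_A = 283.73/0.5586 = 507.89 kg/h.
H = 507.89 + 1378.8 = 1886.7 kg/h.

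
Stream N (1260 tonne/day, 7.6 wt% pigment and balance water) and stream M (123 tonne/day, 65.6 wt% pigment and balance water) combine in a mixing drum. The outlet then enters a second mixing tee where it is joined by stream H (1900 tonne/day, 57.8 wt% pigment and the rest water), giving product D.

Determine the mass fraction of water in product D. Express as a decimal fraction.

0.6117

Overall, product flow = 3283 tonne/day.
water in = 1260×0.924 + 123×0.344 + 1900×0.422 = 2008.4 tonne/day.
water fraction in D = 0.6117.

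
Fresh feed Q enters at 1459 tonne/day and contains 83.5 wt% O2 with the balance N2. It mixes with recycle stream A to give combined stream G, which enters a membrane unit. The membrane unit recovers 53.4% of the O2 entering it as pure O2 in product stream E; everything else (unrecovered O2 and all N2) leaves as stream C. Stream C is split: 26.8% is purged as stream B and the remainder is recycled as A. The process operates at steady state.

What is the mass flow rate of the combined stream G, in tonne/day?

2747 tonne/day

N2 enters only via Q and leaves only via the purge: 1459×0.165 = 0.268×(N2 in C), and the membrane unit passes all N2, so N2 in G = N2 in C = 898.26 tonne/day.
O2 in G: m_A = 1459×0.835 + (1−0.268)·(1−0.534)·m_A, so m_A = 1218.3/0.6589 = 1849 tonne/day.
G = 1849 + 898.26 = 2747.2 tonne/day.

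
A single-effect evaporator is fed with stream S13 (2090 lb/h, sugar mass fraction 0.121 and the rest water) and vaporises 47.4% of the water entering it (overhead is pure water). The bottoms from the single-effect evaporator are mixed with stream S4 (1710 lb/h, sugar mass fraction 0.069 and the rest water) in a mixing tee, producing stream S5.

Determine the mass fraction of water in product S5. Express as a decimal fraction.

0.873

Vapour removed = 0.474×0.879×2090 = 870.79 lb/h; concentrate = 1219.2 lb/h.
water reaching the mixer = 966.32 (from concentrate) + 1710×0.931 = 2558.3 lb/h.
Product flow = 1219.2 + 1710 = 2929.2 lb/h; water fraction = 0.873.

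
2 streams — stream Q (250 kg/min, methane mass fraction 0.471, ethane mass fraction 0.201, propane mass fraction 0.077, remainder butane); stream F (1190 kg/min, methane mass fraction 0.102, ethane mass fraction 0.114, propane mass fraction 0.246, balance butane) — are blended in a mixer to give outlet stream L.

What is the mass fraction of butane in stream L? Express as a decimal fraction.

Total flow out = 250 + 1190 = 1440 kg/min.
butane in = 250×0.251 + 1190×0.538 = 702.97 kg/min.
butane mass fraction in L = 702.97/1440 = 0.488.

0.488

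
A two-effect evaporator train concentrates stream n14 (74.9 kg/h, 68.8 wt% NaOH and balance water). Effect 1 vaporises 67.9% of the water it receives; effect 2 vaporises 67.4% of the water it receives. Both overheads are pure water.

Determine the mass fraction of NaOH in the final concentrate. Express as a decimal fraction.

water in feed = 74.9×0.312 = 23.369 kg/h.
After stage 1: water left = (1−0.679)×23.369 = 7.5014; stream total = 59.033 kg/h.
After stage 2: water left = (1−0.674)×7.5014 = 2.4455; final concentrate = 53.977 kg/h.
NaOH fraction = 51.531/53.977 = 0.955.

0.955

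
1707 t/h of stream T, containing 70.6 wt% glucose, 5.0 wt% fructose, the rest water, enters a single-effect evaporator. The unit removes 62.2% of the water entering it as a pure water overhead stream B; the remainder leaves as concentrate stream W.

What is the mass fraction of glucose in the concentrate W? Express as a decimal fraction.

glucose is not removed: 1707×0.706 = 1205.1 t/h of glucose enters W.
water entering = 1707×0.244 = 416.51 t/h; overhead removed = 0.622×416.51 = 259.07 t/h.
Concentrate = 1707 − 259.07 = 1447.9 t/h.
Mass fraction = 1205.1/1447.9 = 0.8323.

0.8323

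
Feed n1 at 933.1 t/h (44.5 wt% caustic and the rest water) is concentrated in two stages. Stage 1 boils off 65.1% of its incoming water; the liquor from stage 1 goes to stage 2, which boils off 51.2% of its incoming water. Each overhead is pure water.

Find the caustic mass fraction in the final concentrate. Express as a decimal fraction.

0.825

water in feed = 933.1×0.555 = 517.87 t/h.
After stage 1: water left = (1−0.651)×517.87 = 180.74; stream total = 595.97 t/h.
After stage 2: water left = (1−0.512)×180.74 = 88.2; final concentrate = 503.43 t/h.
caustic fraction = 415.23/503.43 = 0.825.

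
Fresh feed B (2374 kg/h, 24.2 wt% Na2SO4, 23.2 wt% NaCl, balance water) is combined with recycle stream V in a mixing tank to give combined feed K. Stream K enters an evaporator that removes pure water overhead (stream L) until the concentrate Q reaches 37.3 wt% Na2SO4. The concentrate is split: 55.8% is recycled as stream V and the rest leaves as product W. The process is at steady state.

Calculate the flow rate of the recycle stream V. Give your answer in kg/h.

1944 kg/h

Overall Na2SO4 balance (none leaves overhead): Na2SO4 in fresh feed = Na2SO4 in product, i.e. 2374×0.242 = (1−0.558)·Q·0.373.
Q = 574.51/(0.373×0.442) = 3484.7 kg/h.
Recycle V = 0.558×3484.7 = 1944.5 kg/h.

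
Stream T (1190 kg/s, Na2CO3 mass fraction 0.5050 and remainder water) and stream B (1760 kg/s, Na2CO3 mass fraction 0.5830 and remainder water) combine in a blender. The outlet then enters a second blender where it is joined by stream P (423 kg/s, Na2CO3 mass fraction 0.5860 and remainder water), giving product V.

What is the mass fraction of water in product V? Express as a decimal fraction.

Overall, product flow = 3373 kg/s.
water in = 1190×0.495 + 1760×0.417 + 423×0.414 = 1498.1 kg/s.
water fraction in V = 0.4441.

0.4441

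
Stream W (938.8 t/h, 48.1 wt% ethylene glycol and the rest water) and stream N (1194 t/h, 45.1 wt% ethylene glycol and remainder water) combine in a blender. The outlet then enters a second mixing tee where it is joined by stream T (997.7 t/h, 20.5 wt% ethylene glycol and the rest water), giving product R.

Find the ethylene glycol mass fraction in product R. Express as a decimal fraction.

Overall, product flow = 3130.5 t/h.
ethylene glycol in = 938.8×0.481 + 1194×0.451 + 997.7×0.205 = 1194.6 t/h.
ethylene glycol fraction in R = 0.382.

0.382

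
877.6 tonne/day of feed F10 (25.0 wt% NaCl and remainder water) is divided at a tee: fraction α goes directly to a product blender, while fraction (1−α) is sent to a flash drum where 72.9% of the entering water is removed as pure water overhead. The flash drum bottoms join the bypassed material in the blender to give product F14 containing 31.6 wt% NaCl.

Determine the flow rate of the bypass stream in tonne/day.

542.4 tonne/day

All 877.6×0.250 = 219.4 tonne/day of NaCl reaches F14, so F14 = 219.4/0.316 = 694.3 tonne/day and vapour = 183.3 tonne/day.
The evaporator receives (1−α)·877.6 of feed at 0.750 water and removes 0.729 of that water:
0.729×0.750×(1−α)×877.6 = 183.3
(1−α) = 183.3/479.83 = 0.3820;  α = 0.6180.
Bypass flow = 0.6180×877.6 = 542.35 tonne/day.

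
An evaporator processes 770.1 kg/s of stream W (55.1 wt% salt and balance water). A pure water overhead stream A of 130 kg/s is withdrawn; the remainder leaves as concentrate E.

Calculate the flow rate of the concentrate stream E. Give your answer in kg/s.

640.1 kg/s

Concentrate = 770.1 − 130 = 640.1 kg/s.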